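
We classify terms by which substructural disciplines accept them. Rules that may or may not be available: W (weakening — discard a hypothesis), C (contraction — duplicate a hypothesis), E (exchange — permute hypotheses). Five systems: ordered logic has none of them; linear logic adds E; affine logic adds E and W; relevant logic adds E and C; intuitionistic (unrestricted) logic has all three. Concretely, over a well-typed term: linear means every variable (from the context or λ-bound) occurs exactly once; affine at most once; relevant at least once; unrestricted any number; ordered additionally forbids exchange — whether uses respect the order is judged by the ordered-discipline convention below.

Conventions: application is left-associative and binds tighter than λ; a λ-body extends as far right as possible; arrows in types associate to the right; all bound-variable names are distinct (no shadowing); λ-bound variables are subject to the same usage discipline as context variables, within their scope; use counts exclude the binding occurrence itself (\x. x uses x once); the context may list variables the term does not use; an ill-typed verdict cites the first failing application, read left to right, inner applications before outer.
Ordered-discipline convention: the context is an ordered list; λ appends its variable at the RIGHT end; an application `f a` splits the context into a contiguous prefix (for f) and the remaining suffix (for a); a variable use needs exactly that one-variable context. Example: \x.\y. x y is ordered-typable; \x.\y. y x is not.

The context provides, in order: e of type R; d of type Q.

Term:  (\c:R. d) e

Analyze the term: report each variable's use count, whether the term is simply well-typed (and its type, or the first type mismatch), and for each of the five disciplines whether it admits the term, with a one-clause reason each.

variable uses: e ×1, d ×1, c [bound] ×0
order of uses: d, e
typing: ✓ — Q
ordered: ✗, needs weakening: c unused
linear: ✗, needs weakening: c unused
affine: ✓, at most one use each (e, d, c)
relevant: ✗, needs weakening: c unused
unrestricted: ✓, typability at Q is all that's needed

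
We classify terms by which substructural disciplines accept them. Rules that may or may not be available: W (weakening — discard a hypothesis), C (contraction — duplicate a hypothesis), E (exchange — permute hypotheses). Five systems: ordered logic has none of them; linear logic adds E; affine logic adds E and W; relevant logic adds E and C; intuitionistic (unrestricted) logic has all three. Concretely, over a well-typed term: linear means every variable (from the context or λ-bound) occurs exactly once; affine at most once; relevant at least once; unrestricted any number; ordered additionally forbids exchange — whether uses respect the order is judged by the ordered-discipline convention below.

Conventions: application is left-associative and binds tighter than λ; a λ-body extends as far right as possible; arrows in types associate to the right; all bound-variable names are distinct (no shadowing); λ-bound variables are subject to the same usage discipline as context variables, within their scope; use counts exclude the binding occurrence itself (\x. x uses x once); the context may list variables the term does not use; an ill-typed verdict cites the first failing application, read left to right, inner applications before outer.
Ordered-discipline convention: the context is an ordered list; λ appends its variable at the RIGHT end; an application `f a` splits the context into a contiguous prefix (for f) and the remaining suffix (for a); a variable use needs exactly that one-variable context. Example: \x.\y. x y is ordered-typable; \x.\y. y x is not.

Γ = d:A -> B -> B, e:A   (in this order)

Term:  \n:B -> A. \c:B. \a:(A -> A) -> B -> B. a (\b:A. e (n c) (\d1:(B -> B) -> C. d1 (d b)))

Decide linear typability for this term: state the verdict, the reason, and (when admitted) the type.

no — the type mismatch rejects it
counts: d=1, e=1, n [bound]=1, c [bound]=1, a [bound]=1, b [bound]=1, d1 [bound]=1
use order (left to right): a, e, n, c, d1, d, b
typing: ill-typed: non-arrow in function slot: A
all disciplines: ordered ✗, linear ✗, affine ✗, relevant ✗, unrestricted ✗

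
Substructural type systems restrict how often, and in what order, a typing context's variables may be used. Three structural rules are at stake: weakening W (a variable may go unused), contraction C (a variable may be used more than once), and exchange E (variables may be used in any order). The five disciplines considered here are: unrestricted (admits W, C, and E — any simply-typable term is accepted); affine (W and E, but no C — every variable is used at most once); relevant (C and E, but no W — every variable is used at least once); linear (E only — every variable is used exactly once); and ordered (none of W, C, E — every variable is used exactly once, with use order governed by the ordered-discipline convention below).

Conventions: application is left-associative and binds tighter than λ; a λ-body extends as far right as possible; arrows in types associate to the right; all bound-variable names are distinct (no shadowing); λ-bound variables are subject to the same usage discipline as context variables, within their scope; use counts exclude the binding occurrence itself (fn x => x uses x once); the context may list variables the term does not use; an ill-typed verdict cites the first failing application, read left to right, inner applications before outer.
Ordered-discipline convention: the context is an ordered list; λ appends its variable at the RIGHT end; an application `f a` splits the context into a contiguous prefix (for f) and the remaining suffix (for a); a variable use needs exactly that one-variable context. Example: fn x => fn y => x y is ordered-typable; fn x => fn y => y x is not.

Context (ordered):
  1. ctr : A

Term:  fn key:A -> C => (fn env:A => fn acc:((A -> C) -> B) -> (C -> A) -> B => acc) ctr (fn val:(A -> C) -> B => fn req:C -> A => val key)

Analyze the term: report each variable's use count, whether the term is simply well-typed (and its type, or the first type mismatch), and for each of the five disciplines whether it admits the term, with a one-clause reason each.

use counts: ctr: 1, key (λ-bound): 1, env (λ-bound): 0, acc (λ-bound): 1, val (λ-bound): 1, req (λ-bound): 0
left-to-right use order: acc, ctr, val, key
typing: ✓ — (A -> C) -> ((A -> C) -> B) -> (C -> A) -> B
ordered: ✗, env, req left unused
linear: ✗, env, req left unused
affine: ✓, ctr, key, env, acc, val, req: no repeats, contraction unneeded
relevant: ✗, env, req left unused
unrestricted: ✓, type-checks ((A -> C) -> ((A -> C) -> B) -> (C -> A) -> B) and nothing is barred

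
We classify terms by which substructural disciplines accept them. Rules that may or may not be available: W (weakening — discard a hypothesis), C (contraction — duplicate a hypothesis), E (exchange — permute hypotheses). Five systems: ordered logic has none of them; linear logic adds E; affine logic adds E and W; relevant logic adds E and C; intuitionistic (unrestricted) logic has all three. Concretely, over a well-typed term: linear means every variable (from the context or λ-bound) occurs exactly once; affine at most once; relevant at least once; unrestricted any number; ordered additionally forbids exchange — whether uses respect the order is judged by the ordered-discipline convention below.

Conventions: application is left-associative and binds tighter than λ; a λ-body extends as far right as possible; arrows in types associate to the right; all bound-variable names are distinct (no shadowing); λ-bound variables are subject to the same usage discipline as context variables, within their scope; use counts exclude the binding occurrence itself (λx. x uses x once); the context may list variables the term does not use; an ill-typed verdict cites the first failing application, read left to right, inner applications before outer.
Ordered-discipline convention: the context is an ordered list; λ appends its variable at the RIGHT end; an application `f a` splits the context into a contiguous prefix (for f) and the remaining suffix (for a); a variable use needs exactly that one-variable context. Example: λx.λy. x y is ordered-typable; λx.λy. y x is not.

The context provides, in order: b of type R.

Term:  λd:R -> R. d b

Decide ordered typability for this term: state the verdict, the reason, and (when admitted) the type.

no — needs exchange: uses follow d, b
use counts: b ×1; d (λ-bound) ×1
use order (left to right): d, b
typing: well-typed at (R -> R) -> R
per-discipline verdicts: ordered ✗ | linear ✓ | affine ✓ | relevant ✓ | unrestricted ✓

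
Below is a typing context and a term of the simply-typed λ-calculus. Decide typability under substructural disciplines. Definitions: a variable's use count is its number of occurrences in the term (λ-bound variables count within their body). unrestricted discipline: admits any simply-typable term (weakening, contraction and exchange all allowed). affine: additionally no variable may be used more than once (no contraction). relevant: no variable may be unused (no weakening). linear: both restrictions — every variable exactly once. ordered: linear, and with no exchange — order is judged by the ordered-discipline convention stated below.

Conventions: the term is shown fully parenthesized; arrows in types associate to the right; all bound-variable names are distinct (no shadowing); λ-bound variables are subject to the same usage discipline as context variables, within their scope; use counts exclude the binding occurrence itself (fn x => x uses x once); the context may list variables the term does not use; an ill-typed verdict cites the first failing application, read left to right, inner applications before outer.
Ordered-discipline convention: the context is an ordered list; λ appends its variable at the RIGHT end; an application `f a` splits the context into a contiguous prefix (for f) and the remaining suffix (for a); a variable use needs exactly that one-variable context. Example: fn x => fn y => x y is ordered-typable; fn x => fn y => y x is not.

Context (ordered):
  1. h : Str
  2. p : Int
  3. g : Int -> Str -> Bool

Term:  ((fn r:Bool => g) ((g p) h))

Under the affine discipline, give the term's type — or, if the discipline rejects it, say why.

not well-typed under affine — uses contraction: g ×2
use counts: h: 1×, p: 1×, g: 2×, r [bound]: 0×
use order (left to right): g, g, p, h
typing: well-typed at Int -> Str -> Bool
across the five disciplines: ordered ✗, linear ✗, affine ✗, relevant ✗, unrestricted ✓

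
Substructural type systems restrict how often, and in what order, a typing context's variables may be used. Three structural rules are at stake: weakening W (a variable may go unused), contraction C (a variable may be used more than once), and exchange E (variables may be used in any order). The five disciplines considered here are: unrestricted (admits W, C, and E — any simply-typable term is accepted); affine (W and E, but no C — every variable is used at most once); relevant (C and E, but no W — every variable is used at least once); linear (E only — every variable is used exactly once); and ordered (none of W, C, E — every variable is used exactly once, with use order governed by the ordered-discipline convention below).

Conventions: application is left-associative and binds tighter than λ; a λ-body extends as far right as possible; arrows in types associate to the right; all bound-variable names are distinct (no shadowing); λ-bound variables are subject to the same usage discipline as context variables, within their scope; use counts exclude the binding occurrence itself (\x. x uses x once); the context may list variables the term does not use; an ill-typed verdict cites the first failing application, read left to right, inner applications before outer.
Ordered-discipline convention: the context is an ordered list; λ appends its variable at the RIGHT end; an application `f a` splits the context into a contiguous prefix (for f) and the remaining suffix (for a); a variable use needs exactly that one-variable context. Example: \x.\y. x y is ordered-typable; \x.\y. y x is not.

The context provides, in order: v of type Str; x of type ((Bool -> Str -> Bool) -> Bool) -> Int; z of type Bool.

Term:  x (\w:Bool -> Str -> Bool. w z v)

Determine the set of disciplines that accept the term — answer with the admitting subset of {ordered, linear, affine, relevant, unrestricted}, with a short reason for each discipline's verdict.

accepted by: linear, affine, relevant, unrestricted
counts: v: 1, x: 1, z: 1, w (bound): 1
uses in reading order: x, w, z, v
typing: ✓ — Int
ordered: ✗ — no contiguous prefix/suffix split fits x, w, z, v
linear: ✓ — exactly-once usage across v, x, z, w
affine: ✓ — no duplicate uses among v, x, z, w
relevant: ✓ — every one of v, x, z, w appears
unrestricted: ✓ — type-checks (Int) and nothing is barred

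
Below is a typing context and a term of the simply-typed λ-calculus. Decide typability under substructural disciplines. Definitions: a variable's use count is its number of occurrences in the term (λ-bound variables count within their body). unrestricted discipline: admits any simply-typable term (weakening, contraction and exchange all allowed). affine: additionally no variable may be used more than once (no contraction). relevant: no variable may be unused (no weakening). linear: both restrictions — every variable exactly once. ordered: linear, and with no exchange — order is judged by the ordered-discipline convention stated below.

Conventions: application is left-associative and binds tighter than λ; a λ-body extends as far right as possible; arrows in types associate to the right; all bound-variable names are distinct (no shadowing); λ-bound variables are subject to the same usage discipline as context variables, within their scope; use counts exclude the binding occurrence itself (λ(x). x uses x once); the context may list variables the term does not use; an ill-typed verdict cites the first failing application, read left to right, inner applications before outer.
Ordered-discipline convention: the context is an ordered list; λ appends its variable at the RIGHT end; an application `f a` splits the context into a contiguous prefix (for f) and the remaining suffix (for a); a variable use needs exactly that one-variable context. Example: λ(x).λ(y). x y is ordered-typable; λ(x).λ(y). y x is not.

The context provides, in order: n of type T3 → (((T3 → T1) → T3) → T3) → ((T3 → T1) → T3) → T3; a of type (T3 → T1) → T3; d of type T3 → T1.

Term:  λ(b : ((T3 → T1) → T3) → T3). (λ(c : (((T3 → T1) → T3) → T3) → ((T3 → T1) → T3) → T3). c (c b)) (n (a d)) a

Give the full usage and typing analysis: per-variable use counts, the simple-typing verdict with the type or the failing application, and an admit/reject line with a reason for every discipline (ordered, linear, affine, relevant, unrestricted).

counts: n ×1; a ×2; d ×1; b (bound) ×1; c (bound) ×2
uses in reading order: c, c, b, n, a, d, a
typing: ✓ — (((T3 → T1) → T3) → T3) → T3
ordered ✗ (uses contraction: a ×2, c ×2)
linear ✗ (uses contraction: a ×2, c ×2)
affine ✗ (uses contraction: a ×2, c ×2)
relevant ✓ (every one of n, a, d, b, c appears)
unrestricted ✓ (typability at (((T3 → T1) → T3) → T3) → T3 is all that's needed)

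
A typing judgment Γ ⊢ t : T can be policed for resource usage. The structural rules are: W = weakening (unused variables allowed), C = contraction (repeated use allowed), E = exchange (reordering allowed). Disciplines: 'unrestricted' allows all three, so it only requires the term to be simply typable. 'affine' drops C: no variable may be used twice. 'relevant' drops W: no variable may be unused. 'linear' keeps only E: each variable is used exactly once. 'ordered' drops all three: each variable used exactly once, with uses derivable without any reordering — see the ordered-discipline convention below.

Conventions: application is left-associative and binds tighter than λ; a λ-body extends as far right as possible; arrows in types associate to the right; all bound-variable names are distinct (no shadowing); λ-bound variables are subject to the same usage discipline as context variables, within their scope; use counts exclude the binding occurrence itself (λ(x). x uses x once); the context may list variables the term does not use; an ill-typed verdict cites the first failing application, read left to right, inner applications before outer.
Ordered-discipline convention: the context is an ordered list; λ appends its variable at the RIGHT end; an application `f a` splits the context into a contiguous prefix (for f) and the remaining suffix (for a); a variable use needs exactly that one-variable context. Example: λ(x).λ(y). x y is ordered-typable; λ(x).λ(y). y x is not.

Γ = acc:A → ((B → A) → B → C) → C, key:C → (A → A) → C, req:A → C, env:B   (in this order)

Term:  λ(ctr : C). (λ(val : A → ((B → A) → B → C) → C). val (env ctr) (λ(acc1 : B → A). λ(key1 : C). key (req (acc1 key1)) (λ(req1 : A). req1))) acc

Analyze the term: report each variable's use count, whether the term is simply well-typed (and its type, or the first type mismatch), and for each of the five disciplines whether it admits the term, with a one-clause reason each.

usage: acc: 1; key: 1; req: 1; env: 1; ctr (λ-bound): 1; val (λ-bound): 1; acc1 (λ-bound): 1; key1 (λ-bound): 1; req1 (λ-bound): 1
left-to-right use order: val, env, ctr, key, req, acc1, key1, req1, acc
typing: ill-typed: applying a non-function (B)
ordered: ✗, not simply typable
linear: ✗, fails simple typing
affine: ✗, a type mismatch blocks all five
relevant: ✗, the type mismatch rejects it
unrestricted: ✗, not simply typable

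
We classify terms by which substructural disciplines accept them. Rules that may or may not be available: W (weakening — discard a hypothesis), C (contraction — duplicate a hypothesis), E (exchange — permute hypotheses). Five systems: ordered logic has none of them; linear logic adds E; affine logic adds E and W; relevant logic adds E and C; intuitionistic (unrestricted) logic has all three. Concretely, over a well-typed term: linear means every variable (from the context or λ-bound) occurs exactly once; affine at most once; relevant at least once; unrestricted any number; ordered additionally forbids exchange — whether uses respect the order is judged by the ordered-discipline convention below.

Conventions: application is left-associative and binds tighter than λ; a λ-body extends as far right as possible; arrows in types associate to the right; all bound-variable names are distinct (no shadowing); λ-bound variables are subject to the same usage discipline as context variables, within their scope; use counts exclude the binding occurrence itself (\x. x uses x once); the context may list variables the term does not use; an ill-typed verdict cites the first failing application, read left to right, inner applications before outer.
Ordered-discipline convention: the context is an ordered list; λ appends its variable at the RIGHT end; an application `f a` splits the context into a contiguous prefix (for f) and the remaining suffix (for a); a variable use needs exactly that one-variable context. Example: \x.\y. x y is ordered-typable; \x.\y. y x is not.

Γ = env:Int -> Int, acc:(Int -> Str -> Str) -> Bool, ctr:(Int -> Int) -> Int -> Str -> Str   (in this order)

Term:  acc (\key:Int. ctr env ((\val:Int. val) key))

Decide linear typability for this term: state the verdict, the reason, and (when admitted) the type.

yes — single use per variable (env, acc, ctr, key, val); term : Bool
use counts: env=1; acc=1; ctr=1; key [bound]=1; val [bound]=1
left-to-right use order: acc, ctr, env, val, key
typing: well-typed at Bool
summary: ordered ✗ · linear ✓ · affine ✓ · relevant ✓ · unrestricted ✓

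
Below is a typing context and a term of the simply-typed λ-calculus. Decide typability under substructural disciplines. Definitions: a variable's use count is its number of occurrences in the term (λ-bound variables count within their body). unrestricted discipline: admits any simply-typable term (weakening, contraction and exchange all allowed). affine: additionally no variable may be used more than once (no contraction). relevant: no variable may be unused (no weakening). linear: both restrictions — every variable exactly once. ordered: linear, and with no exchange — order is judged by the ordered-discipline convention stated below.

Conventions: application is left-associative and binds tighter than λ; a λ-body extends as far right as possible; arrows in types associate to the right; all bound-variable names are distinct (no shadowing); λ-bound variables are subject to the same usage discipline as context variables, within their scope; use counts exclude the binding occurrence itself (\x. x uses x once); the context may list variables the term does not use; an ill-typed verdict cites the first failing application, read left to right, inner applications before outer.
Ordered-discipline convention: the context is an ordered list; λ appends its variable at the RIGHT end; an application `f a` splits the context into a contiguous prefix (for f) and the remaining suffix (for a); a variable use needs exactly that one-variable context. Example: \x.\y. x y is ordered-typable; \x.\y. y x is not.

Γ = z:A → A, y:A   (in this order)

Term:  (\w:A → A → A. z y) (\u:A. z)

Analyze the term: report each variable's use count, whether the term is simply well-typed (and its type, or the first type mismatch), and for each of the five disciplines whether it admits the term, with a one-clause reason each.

use counts: z: 2; y: 1; w [bound]: 0; u [bound]: 0
left-to-right use order: z, y, z
typing: well-typed — term : A
ordered: ✗, z ×2 used more than once (contraction); unused: w, u — weakening required
linear: ✗, z ×2 used more than once (contraction); unused: w, u — weakening required
affine: ✗, z ×2 used more than once (contraction)
relevant: ✗, unused: w, u — weakening required
unrestricted: ✓, well-typed at A; no restrictions here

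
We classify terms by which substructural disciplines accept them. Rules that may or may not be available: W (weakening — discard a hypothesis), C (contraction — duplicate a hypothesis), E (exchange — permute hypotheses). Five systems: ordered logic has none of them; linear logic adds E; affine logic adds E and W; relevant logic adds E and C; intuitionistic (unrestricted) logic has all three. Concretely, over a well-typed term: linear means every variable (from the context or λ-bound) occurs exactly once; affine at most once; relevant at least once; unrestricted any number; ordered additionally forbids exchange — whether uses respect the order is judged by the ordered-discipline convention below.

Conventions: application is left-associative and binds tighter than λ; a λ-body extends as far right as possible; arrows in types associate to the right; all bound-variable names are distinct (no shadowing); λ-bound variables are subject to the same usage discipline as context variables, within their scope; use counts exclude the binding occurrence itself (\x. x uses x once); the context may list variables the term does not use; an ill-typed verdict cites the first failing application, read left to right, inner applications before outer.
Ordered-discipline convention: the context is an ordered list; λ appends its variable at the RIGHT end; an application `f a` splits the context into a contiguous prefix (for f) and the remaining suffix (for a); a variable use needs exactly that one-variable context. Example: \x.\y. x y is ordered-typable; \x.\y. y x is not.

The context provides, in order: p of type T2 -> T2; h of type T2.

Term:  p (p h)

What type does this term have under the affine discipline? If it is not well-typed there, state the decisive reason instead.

not well-typed under affine — repeated use of p ×2
variable uses: p=2; h=1
left-to-right use order: p, p, h
typing: well-typed at T2
across the five disciplines: ordered ✗, linear ✗, affine ✗, relevant ✓, unrestricted ✓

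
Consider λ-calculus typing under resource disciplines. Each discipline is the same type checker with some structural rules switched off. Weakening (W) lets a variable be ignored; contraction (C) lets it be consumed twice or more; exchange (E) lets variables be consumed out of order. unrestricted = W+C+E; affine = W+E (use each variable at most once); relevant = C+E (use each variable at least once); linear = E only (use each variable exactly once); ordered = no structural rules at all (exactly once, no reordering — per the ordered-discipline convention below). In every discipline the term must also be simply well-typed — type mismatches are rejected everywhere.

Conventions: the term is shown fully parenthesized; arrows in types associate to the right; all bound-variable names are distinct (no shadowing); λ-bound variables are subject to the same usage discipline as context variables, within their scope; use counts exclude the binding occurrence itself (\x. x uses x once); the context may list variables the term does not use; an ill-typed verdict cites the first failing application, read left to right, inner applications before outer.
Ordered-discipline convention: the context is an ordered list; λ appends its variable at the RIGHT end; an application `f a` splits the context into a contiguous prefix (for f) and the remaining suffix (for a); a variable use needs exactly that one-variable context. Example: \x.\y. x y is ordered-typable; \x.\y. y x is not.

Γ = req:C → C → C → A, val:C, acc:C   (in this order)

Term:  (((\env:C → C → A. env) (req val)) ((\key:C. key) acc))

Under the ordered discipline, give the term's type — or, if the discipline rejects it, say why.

term : C → A
variable uses: req ×1; val ×1; acc ×1; env (bound) ×1; key (bound) ×1
uses in reading order: env, req, val, key, acc
typing: the term checks, with type C → A
per-discipline verdicts: ordered ✓; linear ✓; affine ✓; relevant ✓; unrestricted ✓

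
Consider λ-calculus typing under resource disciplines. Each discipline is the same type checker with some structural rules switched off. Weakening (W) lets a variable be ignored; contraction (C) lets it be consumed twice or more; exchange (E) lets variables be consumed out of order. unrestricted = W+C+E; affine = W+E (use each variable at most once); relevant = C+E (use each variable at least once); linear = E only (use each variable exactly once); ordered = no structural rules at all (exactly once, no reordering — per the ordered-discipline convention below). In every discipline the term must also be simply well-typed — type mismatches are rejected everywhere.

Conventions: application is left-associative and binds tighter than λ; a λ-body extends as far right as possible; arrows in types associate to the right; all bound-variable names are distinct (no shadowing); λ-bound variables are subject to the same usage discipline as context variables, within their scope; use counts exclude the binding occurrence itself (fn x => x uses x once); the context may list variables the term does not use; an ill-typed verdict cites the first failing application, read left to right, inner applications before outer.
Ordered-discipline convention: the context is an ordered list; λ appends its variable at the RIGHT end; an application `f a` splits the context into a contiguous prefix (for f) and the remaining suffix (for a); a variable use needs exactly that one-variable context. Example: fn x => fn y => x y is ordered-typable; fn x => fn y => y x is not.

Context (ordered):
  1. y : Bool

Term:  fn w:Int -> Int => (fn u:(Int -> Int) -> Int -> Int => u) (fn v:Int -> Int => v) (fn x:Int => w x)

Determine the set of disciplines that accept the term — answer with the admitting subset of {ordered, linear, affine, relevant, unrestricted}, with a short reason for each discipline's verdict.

admitting disciplines: affine, unrestricted
counts: y ×0; w (bound) ×1; u (bound) ×1; v (bound) ×1; x (bound) ×1
left-to-right use order: u, v, w, x
typing: ✓ — (Int -> Int) -> Int -> Int
ordered ✗ (needs weakening: y unused)
linear ✗ (needs weakening: y unused)
affine ✓ (y, w, u, v, x: no repeats, contraction unneeded)
relevant ✗ (needs weakening: y unused)
unrestricted ✓ (typability at (Int -> Int) -> Int -> Int is all that's needed)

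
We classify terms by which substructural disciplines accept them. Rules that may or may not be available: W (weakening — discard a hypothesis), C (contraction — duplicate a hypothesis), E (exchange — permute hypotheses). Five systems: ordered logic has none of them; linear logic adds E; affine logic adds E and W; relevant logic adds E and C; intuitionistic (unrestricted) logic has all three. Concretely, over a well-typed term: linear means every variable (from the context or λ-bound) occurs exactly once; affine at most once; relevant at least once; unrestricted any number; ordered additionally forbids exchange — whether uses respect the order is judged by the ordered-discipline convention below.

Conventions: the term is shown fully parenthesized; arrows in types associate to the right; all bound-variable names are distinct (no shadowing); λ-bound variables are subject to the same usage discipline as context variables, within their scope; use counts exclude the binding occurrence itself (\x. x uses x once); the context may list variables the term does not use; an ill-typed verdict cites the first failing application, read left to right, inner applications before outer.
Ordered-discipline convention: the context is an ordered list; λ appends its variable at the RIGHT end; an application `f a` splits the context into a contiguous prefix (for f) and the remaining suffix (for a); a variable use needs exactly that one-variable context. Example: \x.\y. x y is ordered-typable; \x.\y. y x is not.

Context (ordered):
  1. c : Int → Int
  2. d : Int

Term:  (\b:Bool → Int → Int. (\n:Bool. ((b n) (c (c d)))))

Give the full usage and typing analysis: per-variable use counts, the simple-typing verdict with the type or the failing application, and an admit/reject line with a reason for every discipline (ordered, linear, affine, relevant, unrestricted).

variable uses: c: 2×; d: 1×; b [bound]: 1×; n [bound]: 1×
uses in reading order: b, n, c, c, d
typing: the term checks, with type (Bool → Int → Int) → Bool → Int
ordered: ✗ — c ×2 used more than once (contraction)
linear: ✗ — c ×2 used more than once (contraction)
affine: ✗ — c ×2 used more than once (contraction)
relevant: ✓ — every one of c, d, b, n appears
unrestricted: ✓ — simply typable at (Bool → Int → Int) → Bool → Int; W, C, E all held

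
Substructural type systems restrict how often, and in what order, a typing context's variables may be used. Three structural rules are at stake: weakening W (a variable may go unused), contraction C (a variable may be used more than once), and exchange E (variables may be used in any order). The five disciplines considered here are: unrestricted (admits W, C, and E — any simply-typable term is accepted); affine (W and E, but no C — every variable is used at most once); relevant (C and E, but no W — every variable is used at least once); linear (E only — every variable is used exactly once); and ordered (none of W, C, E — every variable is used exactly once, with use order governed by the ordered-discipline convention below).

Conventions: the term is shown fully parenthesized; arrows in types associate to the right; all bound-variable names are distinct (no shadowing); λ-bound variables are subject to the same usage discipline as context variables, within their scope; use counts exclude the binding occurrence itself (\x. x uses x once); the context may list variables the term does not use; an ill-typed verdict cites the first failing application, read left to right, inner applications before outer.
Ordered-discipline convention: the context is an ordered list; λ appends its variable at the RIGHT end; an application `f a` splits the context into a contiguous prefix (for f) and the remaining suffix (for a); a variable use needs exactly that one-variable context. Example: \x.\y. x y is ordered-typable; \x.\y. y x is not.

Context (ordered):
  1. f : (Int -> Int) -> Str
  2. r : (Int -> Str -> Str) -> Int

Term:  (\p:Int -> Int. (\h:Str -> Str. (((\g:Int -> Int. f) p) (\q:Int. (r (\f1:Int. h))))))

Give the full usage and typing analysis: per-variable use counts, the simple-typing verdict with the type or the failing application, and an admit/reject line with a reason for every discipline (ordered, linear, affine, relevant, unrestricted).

usage: f: 1×, r: 1×, p [bound]: 1×, h [bound]: 1×, g [bound]: 0×, q [bound]: 0×, f1 [bound]: 0×
uses in reading order: f, p, r, h
typing: well-typed — term : (Int -> Int) -> (Str -> Str) -> Str
ordered: ✗, g, q, f1 left unused
linear: ✗, g, q, f1 left unused
affine: ✓, no duplicate uses among f, r, p, h, g, q, f1
relevant: ✗, g, q, f1 left unused
unrestricted: ✓, type-checks ((Int -> Int) -> (Str -> Str) -> Str) and nothing is barred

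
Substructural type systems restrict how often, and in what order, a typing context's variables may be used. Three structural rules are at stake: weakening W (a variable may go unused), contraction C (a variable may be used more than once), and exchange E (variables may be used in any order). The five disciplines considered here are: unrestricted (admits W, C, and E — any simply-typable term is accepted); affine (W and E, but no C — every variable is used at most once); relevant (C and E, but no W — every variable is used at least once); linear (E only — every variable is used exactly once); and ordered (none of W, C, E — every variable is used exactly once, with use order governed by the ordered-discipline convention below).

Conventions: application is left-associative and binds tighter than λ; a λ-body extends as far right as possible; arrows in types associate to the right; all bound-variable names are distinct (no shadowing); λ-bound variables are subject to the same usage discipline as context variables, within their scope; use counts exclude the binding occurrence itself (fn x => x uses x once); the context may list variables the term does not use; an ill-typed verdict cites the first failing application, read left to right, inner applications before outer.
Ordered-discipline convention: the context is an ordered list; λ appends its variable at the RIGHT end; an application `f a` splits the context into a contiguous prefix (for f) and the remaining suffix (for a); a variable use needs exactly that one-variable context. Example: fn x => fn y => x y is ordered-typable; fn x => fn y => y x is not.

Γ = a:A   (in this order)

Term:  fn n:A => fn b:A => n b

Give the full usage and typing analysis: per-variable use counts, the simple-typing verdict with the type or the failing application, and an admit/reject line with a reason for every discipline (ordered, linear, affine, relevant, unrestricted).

counts: a=0, n (bound)=1, b (bound)=1
order of uses: n, b
typing: ill-typed: applying a non-function (A)
ordered ✗ (fails simple typing)
linear ✗ (a type mismatch blocks all five)
affine ✗ (the type mismatch rejects it)
relevant ✗ (not simply typable)
unrestricted ✗ (fails simple typing)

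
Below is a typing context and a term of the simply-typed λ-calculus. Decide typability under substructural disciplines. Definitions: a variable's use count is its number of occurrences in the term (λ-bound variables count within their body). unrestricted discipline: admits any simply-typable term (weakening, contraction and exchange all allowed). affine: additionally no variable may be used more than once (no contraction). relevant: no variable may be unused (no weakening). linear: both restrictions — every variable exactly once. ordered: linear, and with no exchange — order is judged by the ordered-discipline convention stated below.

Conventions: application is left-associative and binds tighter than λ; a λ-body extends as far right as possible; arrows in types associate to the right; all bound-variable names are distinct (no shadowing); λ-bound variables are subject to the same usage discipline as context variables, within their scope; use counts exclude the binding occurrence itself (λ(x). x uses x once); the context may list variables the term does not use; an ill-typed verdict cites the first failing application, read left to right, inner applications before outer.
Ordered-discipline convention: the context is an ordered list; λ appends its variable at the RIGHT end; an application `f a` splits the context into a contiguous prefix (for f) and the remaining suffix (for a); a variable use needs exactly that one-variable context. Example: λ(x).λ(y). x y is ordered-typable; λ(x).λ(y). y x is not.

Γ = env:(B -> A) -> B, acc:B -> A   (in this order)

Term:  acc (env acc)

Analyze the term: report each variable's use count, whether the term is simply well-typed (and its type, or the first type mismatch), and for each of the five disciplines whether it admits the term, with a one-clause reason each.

variable uses: env: 1; acc: 2
use order (left to right): acc, env, acc
typing: ✓ — A
ordered: ✗ — needs contraction — acc ×2
linear: ✗ — needs contraction — acc ×2
affine: ✗ — needs contraction — acc ×2
relevant: ✓ — at least one use each (env, acc)
unrestricted: ✓ — well-typed at A; no restrictions here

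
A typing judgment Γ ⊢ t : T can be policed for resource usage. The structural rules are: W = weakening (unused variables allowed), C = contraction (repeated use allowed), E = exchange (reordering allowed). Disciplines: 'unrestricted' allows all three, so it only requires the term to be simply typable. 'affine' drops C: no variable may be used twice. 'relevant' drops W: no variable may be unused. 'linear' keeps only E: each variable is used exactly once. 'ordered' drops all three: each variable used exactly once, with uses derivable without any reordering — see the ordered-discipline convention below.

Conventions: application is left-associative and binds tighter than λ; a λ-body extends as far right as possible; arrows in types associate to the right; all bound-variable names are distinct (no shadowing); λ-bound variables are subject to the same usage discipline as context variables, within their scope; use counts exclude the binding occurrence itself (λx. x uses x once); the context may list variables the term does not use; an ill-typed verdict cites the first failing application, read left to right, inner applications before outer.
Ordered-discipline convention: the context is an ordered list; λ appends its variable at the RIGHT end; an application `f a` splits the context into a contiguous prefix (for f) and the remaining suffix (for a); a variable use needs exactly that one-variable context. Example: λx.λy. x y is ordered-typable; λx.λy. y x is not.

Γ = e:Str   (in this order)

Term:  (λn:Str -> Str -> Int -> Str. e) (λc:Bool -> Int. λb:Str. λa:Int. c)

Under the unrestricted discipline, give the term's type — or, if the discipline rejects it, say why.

not well-typed under unrestricted — not simply typable
usage: e ×1; n (bound) ×0; c (bound) ×1; b (bound) ×0; a (bound) ×0
order of uses: e, c
typing: ill-typed: an argument (Bool -> Int) -> Str -> Int -> Bool -> Int mismatches the expected Str -> Str -> Int -> Str
all disciplines: ordered ✗ | linear ✗ | affine ✗ | relevant ✗ | unrestricted ✗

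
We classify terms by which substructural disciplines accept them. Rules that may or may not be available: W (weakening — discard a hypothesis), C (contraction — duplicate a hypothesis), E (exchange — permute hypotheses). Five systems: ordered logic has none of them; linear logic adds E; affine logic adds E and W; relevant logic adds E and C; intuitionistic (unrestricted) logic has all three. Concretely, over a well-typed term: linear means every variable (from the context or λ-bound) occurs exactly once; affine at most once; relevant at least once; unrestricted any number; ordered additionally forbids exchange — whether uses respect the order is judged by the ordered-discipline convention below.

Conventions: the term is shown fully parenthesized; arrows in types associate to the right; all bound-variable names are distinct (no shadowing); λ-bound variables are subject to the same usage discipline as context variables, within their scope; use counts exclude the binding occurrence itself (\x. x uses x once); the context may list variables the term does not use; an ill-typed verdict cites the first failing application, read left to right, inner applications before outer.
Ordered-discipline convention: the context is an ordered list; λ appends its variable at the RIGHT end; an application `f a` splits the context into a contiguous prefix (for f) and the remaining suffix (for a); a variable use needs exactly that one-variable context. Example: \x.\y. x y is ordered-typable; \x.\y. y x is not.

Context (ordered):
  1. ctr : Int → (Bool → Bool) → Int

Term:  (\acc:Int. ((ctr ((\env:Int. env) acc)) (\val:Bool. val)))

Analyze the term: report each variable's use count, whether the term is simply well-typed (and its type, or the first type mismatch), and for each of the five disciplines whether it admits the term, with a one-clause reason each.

counts: ctr ×1, acc (λ-bound) ×1, env (λ-bound) ×1, val (λ-bound) ×1
uses in reading order: ctr, env, acc, val
typing: ✓ — Int → Int
ordered ✓ (ctr, acc, env, val once each; derivable with no W/C/E)
linear ✓ (exactly-once usage across ctr, acc, env, val)
affine ✓ (at most one use each (ctr, acc, env, val))
relevant ✓ (ctr, acc, env, val: all used, weakening unneeded)
unrestricted ✓ (well-typed at Int → Int; no restrictions here)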